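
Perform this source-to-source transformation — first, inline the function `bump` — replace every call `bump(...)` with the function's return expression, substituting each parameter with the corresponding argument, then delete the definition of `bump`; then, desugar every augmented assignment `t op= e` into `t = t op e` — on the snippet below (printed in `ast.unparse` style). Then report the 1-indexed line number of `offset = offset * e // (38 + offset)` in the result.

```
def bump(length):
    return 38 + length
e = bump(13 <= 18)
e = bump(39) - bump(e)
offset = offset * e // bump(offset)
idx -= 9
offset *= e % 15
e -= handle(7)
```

3

Transformed code:
e = 38 + (13 <= 18)
e = 38 + 39 - (38 + e)
offset = offset * e // (38 + offset)
idx = idx - 9
offset = offset * (e % 15)
e = e - handle(7)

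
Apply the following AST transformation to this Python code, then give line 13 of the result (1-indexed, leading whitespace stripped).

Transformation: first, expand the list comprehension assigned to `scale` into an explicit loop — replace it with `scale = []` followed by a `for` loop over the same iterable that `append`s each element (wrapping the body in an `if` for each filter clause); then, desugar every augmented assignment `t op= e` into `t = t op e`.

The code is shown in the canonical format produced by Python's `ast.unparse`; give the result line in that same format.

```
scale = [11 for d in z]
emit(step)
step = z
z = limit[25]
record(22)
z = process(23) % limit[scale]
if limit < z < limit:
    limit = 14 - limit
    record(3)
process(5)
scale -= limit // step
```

scale = scale - limit // step

Transformed code:
scale = []
for d in z:
    scale.append(11)
emit(step)
step = z
z = limit[25]
record(22)
z = process(23) % limit[scale]
if limit < z < limit:
    limit = 14 - limit
    record(3)
process(5)
scale = scale - limit // step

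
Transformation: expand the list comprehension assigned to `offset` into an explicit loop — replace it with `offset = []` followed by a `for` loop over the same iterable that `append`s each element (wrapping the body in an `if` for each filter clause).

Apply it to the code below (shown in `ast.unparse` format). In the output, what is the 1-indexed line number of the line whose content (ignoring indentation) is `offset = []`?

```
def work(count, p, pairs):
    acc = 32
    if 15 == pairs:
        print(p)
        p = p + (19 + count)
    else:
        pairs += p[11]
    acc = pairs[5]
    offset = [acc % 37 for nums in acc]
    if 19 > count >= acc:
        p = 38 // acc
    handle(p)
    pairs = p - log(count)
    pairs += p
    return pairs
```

9

Transformed code:
def work(count, p, pairs):
    acc = 32
    if 15 == pairs:
        print(p)
        p = p + (19 + count)
    else:
        pairs += p[11]
    acc = pairs[5]
    offset = []
    for nums in acc:
        offset.append(acc % 37)
    if 19 > count >= acc:
        p = 38 // acc
    handle(p)
    pairs = p - log(count)
    pairs += p
    return pairs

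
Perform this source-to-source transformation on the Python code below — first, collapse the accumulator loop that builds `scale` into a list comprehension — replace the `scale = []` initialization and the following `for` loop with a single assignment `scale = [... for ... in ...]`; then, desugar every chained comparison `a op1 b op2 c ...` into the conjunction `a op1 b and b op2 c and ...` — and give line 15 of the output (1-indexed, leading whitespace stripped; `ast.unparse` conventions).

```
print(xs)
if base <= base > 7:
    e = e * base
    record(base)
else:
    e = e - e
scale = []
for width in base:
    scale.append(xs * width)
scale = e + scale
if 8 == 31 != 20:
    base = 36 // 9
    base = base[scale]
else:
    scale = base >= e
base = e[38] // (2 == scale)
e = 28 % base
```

e = 28 % base

Transformed code:
print(xs)
if base <= base and base > 7:
    e = e * base
    record(base)
else:
    e = e - e
scale = [xs * width for width in base]
scale = e + scale
if 8 == 31 and 31 != 20:
    base = 36 // 9
    base = base[scale]
else:
    scale = base >= e
base = e[38] // (2 == scale)
e = 28 % base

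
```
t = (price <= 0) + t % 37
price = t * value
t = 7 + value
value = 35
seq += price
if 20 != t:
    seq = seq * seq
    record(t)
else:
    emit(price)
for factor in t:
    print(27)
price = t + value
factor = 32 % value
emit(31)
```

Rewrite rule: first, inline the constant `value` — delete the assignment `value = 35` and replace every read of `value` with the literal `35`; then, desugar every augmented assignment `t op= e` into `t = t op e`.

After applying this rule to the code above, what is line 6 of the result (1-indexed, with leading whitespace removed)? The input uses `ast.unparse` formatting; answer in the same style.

seq = seq * seq

Transformed code:
t = (price <= 0) + t % 37
price = t * 35
t = 7 + 35
seq = seq + price
if 20 != t:
    seq = seq * seq
    record(t)
else:
    emit(price)
for factor in t:
    print(27)
price = t + 35
factor = 32 % 35
emit(31)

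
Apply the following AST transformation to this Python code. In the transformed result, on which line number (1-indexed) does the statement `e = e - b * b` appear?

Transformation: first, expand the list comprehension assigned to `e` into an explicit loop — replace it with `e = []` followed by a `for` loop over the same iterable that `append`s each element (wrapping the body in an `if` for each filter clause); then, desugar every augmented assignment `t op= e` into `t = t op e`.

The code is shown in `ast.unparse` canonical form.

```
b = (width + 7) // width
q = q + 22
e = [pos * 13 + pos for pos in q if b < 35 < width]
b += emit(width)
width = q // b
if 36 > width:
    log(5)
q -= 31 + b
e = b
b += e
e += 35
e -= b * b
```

15

Transformed code:
b = (width + 7) // width
q = q + 22
e = []
for pos in q:
    if b < 35 < width:
        e.append(pos * 13 + pos)
b = b + emit(width)
width = q // b
if 36 > width:
    log(5)
q = q - (31 + b)
e = b
b = b + e
e = e + 35
e = e - b * b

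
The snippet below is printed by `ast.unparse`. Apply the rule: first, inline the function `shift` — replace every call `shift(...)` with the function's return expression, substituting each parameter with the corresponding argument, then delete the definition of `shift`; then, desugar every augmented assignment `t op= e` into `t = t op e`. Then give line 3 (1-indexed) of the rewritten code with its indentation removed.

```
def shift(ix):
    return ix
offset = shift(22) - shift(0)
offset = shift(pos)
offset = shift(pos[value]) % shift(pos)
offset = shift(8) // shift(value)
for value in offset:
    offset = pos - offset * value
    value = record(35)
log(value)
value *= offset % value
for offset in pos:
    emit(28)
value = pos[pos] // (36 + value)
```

Transformed code:
offset = 22 - 0
offset = pos
offset = pos[value] % pos
offset = 8 // value
for value in offset:
    offset = pos - offset * value
    value = record(35)
log(value)
value = value * (offset % value)
for offset in pos:
    emit(28)
value = pos[pos] // (36 + value)

offset = pos[value] % pos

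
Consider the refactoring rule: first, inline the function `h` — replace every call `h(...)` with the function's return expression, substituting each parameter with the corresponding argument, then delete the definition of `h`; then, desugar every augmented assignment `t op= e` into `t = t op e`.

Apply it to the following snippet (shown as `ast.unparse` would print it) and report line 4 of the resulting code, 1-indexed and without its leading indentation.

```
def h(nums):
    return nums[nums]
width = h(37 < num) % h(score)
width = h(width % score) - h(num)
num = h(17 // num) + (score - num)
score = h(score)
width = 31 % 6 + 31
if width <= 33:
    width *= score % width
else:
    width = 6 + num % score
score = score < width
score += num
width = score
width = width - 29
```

score = score[score]

Transformed code:
width = (37 < num)[37 < num] % score[score]
width = (width % score)[width % score] - num[num]
num = (17 // num)[17 // num] + (score - num)
score = score[score]
width = 31 % 6 + 31
if width <= 33:
    width = width * (score % width)
else:
    width = 6 + num % score
score = score < width
score = score + num
width = score
width = width - 29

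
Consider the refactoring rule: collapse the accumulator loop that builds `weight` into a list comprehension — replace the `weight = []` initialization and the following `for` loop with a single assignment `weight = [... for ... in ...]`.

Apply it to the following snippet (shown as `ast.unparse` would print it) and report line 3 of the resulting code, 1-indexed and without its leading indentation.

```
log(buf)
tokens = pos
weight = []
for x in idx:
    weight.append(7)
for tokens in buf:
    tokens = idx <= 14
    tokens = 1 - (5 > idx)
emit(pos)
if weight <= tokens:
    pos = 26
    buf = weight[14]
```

weight = [7 for x in idx]

Transformed code:
log(buf)
tokens = pos
weight = [7 for x in idx]
for tokens in buf:
    tokens = idx <= 14
    tokens = 1 - (5 > idx)
emit(pos)
if weight <= tokens:
    pos = 26
    buf = weight[14]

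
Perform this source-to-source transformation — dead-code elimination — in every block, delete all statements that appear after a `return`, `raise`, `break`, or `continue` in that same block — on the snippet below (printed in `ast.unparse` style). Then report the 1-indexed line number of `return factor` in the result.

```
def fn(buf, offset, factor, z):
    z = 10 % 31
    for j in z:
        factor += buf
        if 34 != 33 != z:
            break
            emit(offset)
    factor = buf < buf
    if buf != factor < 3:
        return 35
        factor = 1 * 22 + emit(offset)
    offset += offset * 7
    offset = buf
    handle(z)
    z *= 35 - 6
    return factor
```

14

Transformed code:
def fn(buf, offset, factor, z):
    z = 10 % 31
    for j in z:
        factor += buf
        if 34 != 33 != z:
            break
    factor = buf < buf
    if buf != factor < 3:
        return 35
    offset += offset * 7
    offset = buf
    handle(z)
    z *= 35 - 6
    return factor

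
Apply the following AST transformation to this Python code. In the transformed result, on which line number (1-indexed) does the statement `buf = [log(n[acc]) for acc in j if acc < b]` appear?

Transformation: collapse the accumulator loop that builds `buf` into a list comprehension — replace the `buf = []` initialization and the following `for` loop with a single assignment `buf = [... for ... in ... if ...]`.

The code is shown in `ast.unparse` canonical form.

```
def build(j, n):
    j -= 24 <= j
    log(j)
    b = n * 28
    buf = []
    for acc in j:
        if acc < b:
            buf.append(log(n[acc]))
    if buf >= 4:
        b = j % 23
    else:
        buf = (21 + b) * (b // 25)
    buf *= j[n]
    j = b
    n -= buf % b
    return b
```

5

Transformed code:
def build(j, n):
    j -= 24 <= j
    log(j)
    b = n * 28
    buf = [log(n[acc]) for acc in j if acc < b]
    if buf >= 4:
        b = j % 23
    else:
        buf = (21 + b) * (b // 25)
    buf *= j[n]
    j = b
    n -= buf % b
    return b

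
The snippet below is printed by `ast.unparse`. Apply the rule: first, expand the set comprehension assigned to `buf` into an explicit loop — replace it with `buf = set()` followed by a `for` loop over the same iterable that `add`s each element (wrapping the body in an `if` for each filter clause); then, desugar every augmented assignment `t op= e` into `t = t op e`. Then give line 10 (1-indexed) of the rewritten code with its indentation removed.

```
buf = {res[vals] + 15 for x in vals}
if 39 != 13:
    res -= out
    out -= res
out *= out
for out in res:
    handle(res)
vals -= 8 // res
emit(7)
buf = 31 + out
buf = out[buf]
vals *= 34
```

vals = vals - 8 // res

Transformed code:
buf = set()
for x in vals:
    buf.add(res[vals] + 15)
if 39 != 13:
    res = res - out
    out = out - res
out = out * out
for out in res:
    handle(res)
vals = vals - 8 // res
emit(7)
buf = 31 + out
buf = out[buf]
vals = vals * 34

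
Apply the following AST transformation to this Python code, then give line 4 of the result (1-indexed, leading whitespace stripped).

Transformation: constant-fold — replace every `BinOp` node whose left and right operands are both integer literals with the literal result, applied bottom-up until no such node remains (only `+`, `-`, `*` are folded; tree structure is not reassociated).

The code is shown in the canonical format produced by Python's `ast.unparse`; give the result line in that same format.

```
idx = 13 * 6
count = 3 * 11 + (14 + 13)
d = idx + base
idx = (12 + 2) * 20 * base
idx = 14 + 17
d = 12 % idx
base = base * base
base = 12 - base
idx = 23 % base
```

idx = 280 * base

Transformed code:
idx = 78
count = 60
d = idx + base
idx = 280 * base
idx = 31
d = 12 % idx
base = base * base
base = 12 - base
idx = 23 % base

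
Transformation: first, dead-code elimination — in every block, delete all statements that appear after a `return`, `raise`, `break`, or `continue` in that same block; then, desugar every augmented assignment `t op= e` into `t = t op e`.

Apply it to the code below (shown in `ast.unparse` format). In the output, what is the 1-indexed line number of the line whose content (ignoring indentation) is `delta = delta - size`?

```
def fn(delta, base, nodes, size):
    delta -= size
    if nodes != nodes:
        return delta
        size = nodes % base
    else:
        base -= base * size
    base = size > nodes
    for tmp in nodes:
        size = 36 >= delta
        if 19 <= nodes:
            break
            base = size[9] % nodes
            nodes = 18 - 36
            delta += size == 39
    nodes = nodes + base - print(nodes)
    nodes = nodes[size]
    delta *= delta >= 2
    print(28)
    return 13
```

Transformed code:
def fn(delta, base, nodes, size):
    delta = delta - size
    if nodes != nodes:
        return delta
    else:
        base = base - base * size
    base = size > nodes
    for tmp in nodes:
        size = 36 >= delta
        if 19 <= nodes:
            break
    nodes = nodes + base - print(nodes)
    nodes = nodes[size]
    delta = delta * (delta >= 2)
    print(28)
    return 13

2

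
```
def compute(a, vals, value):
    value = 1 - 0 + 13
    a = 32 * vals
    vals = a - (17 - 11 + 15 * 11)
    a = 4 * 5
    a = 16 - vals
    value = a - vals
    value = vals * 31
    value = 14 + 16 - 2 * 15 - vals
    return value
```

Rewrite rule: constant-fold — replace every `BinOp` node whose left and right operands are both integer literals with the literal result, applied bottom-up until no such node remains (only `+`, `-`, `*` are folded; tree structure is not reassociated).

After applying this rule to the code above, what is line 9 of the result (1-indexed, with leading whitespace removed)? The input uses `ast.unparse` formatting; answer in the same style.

value = 0 - vals

Transformed code:
def compute(a, vals, value):
    value = 14
    a = 32 * vals
    vals = a - 171
    a = 20
    a = 16 - vals
    value = a - vals
    value = vals * 31
    value = 0 - vals
    return value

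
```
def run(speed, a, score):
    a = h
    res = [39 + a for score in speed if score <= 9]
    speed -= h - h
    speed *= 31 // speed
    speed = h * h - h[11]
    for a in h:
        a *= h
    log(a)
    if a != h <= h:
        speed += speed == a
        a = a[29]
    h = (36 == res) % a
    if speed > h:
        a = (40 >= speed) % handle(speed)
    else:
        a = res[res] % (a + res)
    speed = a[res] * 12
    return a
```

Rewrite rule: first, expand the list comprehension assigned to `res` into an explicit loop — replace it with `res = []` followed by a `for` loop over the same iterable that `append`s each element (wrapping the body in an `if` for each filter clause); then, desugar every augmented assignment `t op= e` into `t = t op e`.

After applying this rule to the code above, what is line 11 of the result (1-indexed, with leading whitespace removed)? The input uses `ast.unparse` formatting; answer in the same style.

Transformed code:
def run(speed, a, score):
    a = h
    res = []
    for score in speed:
        if score <= 9:
            res.append(39 + a)
    speed = speed - (h - h)
    speed = speed * (31 // speed)
    speed = h * h - h[11]
    for a in h:
        a = a * h
    log(a)
    if a != h <= h:
        speed = speed + (speed == a)
        a = a[29]
    h = (36 == res) % a
    if speed > h:
        a = (40 >= speed) % handle(speed)
    else:
        a = res[res] % (a + res)
    speed = a[res] * 12
    return a

a = a * h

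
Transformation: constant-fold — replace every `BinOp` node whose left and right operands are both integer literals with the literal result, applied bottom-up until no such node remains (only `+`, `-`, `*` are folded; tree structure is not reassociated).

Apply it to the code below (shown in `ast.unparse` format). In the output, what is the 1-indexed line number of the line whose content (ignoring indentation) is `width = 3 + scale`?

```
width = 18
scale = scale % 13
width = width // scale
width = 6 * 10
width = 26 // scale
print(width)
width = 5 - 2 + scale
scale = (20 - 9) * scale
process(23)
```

Transformed code:
width = 18
scale = scale % 13
width = width // scale
width = 60
width = 26 // scale
print(width)
width = 3 + scale
scale = 11 * scale
process(23)

7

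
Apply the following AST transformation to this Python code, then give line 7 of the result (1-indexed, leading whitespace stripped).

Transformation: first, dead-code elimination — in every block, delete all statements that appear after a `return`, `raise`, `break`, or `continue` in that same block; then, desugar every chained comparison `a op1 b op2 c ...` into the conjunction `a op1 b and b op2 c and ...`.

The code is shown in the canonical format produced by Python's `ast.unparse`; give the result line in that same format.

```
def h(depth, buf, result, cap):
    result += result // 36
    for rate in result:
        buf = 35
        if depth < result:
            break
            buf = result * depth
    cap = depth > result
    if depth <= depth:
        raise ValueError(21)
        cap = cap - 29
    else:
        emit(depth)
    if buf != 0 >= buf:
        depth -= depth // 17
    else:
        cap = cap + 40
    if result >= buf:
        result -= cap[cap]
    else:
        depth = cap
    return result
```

cap = depth > result

Transformed code:
def h(depth, buf, result, cap):
    result += result // 36
    for rate in result:
        buf = 35
        if depth < result:
            break
    cap = depth > result
    if depth <= depth:
        raise ValueError(21)
    else:
        emit(depth)
    if buf != 0 and 0 >= buf:
        depth -= depth // 17
    else:
        cap = cap + 40
    if result >= buf:
        result -= cap[cap]
    else:
        depth = cap
    return result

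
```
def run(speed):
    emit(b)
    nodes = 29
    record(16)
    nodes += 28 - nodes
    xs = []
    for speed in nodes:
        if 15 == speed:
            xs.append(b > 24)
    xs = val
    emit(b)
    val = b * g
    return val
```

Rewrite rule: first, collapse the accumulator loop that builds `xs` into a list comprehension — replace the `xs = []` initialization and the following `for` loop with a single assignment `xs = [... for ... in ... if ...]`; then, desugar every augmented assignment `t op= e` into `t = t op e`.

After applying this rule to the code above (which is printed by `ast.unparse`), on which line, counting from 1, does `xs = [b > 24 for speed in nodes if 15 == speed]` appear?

Transformed code:
def run(speed):
    emit(b)
    nodes = 29
    record(16)
    nodes = nodes + (28 - nodes)
    xs = [b > 24 for speed in nodes if 15 == speed]
    xs = val
    emit(b)
    val = b * g
    return val

6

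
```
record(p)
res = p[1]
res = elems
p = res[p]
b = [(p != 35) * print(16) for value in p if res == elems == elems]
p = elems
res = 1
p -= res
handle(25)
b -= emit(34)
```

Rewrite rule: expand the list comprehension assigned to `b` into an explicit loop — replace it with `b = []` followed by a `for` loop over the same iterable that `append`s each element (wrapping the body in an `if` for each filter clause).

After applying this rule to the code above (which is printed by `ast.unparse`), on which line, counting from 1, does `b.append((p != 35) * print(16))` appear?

Transformed code:
record(p)
res = p[1]
res = elems
p = res[p]
b = []
for value in p:
    if res == elems == elems:
        b.append((p != 35) * print(16))
p = elems
res = 1
p -= res
handle(25)
b -= emit(34)

8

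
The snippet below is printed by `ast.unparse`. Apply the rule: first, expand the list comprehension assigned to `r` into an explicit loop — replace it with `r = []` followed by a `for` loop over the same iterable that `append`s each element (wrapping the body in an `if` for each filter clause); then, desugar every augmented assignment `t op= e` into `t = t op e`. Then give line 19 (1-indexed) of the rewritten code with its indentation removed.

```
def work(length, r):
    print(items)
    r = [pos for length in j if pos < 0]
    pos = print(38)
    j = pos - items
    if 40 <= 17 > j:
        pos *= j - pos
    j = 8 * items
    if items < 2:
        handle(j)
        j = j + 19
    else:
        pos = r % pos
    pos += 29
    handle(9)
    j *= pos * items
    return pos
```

j = j * (pos * items)

Transformed code:
def work(length, r):
    print(items)
    r = []
    for length in j:
        if pos < 0:
            r.append(pos)
    pos = print(38)
    j = pos - items
    if 40 <= 17 > j:
        pos = pos * (j - pos)
    j = 8 * items
    if items < 2:
        handle(j)
        j = j + 19
    else:
        pos = r % pos
    pos = pos + 29
    handle(9)
    j = j * (pos * items)
    return pos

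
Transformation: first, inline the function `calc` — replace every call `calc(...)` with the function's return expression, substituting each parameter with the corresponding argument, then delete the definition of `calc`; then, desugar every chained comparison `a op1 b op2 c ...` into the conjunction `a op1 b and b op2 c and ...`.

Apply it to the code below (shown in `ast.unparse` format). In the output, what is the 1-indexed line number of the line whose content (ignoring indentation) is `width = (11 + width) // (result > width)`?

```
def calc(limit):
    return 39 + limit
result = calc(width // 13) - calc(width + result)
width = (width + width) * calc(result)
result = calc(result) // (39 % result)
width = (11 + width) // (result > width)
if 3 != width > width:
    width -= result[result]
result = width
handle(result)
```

Transformed code:
result = 39 + width // 13 - (39 + (width + result))
width = (width + width) * (39 + result)
result = (39 + result) // (39 % result)
width = (11 + width) // (result > width)
if 3 != width and width > width:
    width -= result[result]
result = width
handle(result)

4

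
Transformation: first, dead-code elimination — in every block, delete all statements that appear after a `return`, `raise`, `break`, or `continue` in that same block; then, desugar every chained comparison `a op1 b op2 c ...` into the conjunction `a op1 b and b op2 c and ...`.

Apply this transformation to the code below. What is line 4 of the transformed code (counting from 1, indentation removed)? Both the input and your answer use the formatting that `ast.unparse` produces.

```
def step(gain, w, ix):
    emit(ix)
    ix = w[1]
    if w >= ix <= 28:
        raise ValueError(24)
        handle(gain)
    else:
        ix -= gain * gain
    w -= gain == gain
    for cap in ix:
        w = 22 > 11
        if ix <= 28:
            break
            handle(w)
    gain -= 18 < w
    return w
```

Transformed code:
def step(gain, w, ix):
    emit(ix)
    ix = w[1]
    if w >= ix and ix <= 28:
        raise ValueError(24)
    else:
        ix -= gain * gain
    w -= gain == gain
    for cap in ix:
        w = 22 > 11
        if ix <= 28:
            break
    gain -= 18 < w
    return w

if w >= ix and ix <= 28:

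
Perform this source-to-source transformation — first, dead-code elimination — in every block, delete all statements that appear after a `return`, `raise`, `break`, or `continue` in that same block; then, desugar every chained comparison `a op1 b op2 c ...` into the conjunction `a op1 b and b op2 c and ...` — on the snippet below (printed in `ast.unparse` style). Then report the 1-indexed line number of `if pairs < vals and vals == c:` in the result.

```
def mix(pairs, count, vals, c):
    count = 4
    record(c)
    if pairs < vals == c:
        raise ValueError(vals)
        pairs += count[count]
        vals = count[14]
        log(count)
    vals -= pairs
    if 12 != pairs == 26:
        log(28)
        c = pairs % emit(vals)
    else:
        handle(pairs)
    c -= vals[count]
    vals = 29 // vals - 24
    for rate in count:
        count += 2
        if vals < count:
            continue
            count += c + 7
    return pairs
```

Transformed code:
def mix(pairs, count, vals, c):
    count = 4
    record(c)
    if pairs < vals and vals == c:
        raise ValueError(vals)
    vals -= pairs
    if 12 != pairs and pairs == 26:
        log(28)
        c = pairs % emit(vals)
    else:
        handle(pairs)
    c -= vals[count]
    vals = 29 // vals - 24
    for rate in count:
        count += 2
        if vals < count:
            continue
    return pairs

4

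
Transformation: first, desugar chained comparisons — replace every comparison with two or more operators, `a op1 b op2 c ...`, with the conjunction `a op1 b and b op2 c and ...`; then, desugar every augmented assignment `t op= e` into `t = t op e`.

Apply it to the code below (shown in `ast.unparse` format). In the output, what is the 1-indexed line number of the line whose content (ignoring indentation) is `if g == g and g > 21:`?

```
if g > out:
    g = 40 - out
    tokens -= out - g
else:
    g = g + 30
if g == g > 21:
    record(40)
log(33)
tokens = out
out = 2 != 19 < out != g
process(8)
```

6

Transformed code:
if g > out:
    g = 40 - out
    tokens = tokens - (out - g)
else:
    g = g + 30
if g == g and g > 21:
    record(40)
log(33)
tokens = out
out = 2 != 19 and 19 < out and (out != g)
process(8)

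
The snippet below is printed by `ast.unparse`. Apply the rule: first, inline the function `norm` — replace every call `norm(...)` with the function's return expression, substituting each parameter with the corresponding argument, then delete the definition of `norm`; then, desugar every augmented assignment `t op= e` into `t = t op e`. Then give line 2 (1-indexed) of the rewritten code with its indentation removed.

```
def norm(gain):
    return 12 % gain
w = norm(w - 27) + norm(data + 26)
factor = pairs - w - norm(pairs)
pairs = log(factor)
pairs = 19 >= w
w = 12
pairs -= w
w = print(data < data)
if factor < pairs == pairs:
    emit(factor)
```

Transformed code:
w = 12 % (w - 27) + 12 % (data + 26)
factor = pairs - w - 12 % pairs
pairs = log(factor)
pairs = 19 >= w
w = 12
pairs = pairs - w
w = print(data < data)
if factor < pairs == pairs:
    emit(factor)

factor = pairs - w - 12 % pairs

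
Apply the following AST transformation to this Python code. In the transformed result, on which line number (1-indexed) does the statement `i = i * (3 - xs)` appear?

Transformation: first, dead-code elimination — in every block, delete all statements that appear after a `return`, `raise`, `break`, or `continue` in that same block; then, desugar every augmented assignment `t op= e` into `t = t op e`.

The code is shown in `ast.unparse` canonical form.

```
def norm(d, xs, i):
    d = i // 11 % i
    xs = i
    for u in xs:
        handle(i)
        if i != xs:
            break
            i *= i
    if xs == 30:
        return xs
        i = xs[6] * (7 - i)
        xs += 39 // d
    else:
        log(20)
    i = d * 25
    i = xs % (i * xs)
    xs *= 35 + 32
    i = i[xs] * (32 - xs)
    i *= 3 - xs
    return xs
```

16

Transformed code:
def norm(d, xs, i):
    d = i // 11 % i
    xs = i
    for u in xs:
        handle(i)
        if i != xs:
            break
    if xs == 30:
        return xs
    else:
        log(20)
    i = d * 25
    i = xs % (i * xs)
    xs = xs * (35 + 32)
    i = i[xs] * (32 - xs)
    i = i * (3 - xs)
    return xs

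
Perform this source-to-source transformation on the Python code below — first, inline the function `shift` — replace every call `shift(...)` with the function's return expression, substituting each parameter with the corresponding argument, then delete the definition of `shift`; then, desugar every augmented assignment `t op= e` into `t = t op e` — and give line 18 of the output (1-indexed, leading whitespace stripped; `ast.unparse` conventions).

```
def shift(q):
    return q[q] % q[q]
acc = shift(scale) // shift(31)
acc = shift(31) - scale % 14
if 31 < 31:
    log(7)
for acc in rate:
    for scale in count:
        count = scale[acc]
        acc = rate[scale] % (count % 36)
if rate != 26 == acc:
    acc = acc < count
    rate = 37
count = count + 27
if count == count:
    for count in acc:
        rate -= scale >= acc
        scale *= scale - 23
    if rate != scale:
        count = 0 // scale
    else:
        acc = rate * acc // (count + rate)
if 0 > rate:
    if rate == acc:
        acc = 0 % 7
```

count = 0 // scale

Transformed code:
acc = scale[scale] % scale[scale] // (31[31] % 31[31])
acc = 31[31] % 31[31] - scale % 14
if 31 < 31:
    log(7)
for acc in rate:
    for scale in count:
        count = scale[acc]
        acc = rate[scale] % (count % 36)
if rate != 26 == acc:
    acc = acc < count
    rate = 37
count = count + 27
if count == count:
    for count in acc:
        rate = rate - (scale >= acc)
        scale = scale * (scale - 23)
    if rate != scale:
        count = 0 // scale
    else:
        acc = rate * acc // (count + rate)
if 0 > rate:
    if rate == acc:
        acc = 0 % 7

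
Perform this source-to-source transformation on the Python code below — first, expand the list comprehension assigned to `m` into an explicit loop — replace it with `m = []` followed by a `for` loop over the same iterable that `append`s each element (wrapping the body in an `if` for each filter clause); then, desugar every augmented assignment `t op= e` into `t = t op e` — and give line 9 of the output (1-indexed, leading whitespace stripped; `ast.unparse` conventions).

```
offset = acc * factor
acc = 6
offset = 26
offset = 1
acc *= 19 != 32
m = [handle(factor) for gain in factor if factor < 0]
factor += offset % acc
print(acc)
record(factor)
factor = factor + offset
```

Transformed code:
offset = acc * factor
acc = 6
offset = 26
offset = 1
acc = acc * (19 != 32)
m = []
for gain in factor:
    if factor < 0:
        m.append(handle(factor))
factor = factor + offset % acc
print(acc)
record(factor)
factor = factor + offset

m.append(handle(factor))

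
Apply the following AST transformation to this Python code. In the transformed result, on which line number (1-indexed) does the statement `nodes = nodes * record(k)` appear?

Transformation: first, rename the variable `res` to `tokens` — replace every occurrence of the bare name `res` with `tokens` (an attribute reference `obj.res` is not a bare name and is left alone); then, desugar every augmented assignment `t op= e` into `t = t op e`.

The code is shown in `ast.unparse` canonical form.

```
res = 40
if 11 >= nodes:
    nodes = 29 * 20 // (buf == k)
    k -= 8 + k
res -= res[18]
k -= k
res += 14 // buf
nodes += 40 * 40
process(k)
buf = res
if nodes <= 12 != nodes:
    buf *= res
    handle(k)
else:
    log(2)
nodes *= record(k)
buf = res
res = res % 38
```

Transformed code:
tokens = 40
if 11 >= nodes:
    nodes = 29 * 20 // (buf == k)
    k = k - (8 + k)
tokens = tokens - tokens[18]
k = k - k
tokens = tokens + 14 // buf
nodes = nodes + 40 * 40
process(k)
buf = tokens
if nodes <= 12 != nodes:
    buf = buf * tokens
    handle(k)
else:
    log(2)
nodes = nodes * record(k)
buf = tokens
tokens = tokens % 38

16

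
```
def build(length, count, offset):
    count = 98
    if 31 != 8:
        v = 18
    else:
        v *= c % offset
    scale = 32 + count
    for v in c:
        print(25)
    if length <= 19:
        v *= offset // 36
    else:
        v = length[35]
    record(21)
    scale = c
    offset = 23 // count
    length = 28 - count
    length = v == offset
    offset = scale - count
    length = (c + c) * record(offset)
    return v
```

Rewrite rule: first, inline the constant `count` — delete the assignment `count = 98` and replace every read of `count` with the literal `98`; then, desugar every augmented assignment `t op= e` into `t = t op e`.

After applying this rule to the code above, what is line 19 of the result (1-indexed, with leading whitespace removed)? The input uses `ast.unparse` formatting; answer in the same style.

Transformed code:
def build(length, count, offset):
    if 31 != 8:
        v = 18
    else:
        v = v * (c % offset)
    scale = 32 + 98
    for v in c:
        print(25)
    if length <= 19:
        v = v * (offset // 36)
    else:
        v = length[35]
    record(21)
    scale = c
    offset = 23 // 98
    length = 28 - 98
    length = v == offset
    offset = scale - 98
    length = (c + c) * record(offset)
    return v

length = (c + c) * record(offset)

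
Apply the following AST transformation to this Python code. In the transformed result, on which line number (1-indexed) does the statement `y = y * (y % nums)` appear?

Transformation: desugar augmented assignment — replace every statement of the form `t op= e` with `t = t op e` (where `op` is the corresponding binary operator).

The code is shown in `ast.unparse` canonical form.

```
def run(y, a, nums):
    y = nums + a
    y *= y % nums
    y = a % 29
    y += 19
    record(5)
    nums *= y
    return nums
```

3

Transformed code:
def run(y, a, nums):
    y = nums + a
    y = y * (y % nums)
    y = a % 29
    y = y + 19
    record(5)
    nums = nums * y
    return nums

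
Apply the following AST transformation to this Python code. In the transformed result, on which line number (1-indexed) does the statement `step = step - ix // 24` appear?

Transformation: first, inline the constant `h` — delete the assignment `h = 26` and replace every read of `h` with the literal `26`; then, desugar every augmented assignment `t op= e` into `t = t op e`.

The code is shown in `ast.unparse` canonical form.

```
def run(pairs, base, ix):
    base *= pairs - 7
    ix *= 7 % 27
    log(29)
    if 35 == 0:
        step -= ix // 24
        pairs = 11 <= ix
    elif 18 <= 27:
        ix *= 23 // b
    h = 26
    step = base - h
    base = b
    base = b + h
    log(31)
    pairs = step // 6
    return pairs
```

6

Transformed code:
def run(pairs, base, ix):
    base = base * (pairs - 7)
    ix = ix * (7 % 27)
    log(29)
    if 35 == 0:
        step = step - ix // 24
        pairs = 11 <= ix
    elif 18 <= 27:
        ix = ix * (23 // b)
    step = base - 26
    base = b
    base = b + 26
    log(31)
    pairs = step // 6
    return pairs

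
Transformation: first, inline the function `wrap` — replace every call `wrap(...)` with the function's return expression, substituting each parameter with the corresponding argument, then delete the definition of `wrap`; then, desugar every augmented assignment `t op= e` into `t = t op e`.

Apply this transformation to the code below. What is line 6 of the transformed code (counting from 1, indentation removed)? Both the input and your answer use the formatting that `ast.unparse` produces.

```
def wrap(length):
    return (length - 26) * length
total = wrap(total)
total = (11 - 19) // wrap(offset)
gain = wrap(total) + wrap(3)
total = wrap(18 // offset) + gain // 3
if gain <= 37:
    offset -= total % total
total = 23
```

Transformed code:
total = (total - 26) * total
total = (11 - 19) // ((offset - 26) * offset)
gain = (total - 26) * total + (3 - 26) * 3
total = (18 // offset - 26) * (18 // offset) + gain // 3
if gain <= 37:
    offset = offset - total % total
total = 23

offset = offset - total % total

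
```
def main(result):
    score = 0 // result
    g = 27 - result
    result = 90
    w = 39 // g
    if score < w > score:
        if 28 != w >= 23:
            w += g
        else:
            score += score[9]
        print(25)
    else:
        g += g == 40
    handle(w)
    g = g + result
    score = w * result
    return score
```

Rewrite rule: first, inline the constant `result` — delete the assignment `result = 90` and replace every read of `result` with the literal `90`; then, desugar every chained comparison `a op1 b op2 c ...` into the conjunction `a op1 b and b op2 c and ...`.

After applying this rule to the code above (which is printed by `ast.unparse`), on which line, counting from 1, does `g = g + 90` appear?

Transformed code:
def main(result):
    score = 0 // 90
    g = 27 - 90
    w = 39 // g
    if score < w and w > score:
        if 28 != w and w >= 23:
            w += g
        else:
            score += score[9]
        print(25)
    else:
        g += g == 40
    handle(w)
    g = g + 90
    score = w * 90
    return score

14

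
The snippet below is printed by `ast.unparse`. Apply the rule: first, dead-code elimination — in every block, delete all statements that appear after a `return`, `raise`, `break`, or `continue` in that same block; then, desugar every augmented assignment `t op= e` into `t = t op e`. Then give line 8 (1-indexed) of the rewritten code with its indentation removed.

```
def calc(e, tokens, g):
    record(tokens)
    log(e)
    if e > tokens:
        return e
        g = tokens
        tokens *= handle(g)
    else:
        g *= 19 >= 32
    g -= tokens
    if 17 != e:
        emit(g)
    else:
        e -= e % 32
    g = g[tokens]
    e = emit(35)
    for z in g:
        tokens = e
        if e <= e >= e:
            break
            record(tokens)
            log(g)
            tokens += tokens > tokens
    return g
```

g = g - tokens

Transformed code:
def calc(e, tokens, g):
    record(tokens)
    log(e)
    if e > tokens:
        return e
    else:
        g = g * (19 >= 32)
    g = g - tokens
    if 17 != e:
        emit(g)
    else:
        e = e - e % 32
    g = g[tokens]
    e = emit(35)
    for z in g:
        tokens = e
        if e <= e >= e:
            break
    return g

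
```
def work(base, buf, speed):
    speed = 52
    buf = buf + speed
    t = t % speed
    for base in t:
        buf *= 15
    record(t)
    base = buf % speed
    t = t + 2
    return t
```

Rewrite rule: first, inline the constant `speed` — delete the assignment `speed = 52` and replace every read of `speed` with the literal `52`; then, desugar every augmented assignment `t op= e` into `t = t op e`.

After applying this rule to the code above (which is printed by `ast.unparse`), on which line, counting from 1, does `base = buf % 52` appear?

7

Transformed code:
def work(base, buf, speed):
    buf = buf + 52
    t = t % 52
    for base in t:
        buf = buf * 15
    record(t)
    base = buf % 52
    t = t + 2
    return t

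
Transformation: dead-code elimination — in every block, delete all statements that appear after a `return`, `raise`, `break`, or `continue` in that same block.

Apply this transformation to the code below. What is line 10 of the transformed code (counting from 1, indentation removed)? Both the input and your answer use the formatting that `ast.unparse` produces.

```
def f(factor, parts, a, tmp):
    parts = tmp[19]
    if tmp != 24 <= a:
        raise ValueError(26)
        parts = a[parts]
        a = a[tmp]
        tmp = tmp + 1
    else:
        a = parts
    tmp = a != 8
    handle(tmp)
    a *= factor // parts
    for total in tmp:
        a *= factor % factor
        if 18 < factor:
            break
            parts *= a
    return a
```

for total in tmp:

Transformed code:
def f(factor, parts, a, tmp):
    parts = tmp[19]
    if tmp != 24 <= a:
        raise ValueError(26)
    else:
        a = parts
    tmp = a != 8
    handle(tmp)
    a *= factor // parts
    for total in tmp:
        a *= factor % factor
        if 18 < factor:
            break
    return a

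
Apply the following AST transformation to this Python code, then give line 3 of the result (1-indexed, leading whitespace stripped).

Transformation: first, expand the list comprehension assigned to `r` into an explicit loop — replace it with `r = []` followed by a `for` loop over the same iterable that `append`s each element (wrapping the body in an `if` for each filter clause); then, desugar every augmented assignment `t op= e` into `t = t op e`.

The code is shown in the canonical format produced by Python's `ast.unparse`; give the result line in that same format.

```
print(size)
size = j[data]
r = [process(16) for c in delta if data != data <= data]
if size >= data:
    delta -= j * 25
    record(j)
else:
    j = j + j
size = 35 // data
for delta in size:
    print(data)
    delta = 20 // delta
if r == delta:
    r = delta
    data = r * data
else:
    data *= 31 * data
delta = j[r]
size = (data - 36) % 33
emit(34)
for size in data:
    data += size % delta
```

Transformed code:
print(size)
size = j[data]
r = []
for c in delta:
    if data != data <= data:
        r.append(process(16))
if size >= data:
    delta = delta - j * 25
    record(j)
else:
    j = j + j
size = 35 // data
for delta in size:
    print(data)
    delta = 20 // delta
if r == delta:
    r = delta
    data = r * data
else:
    data = data * (31 * data)
delta = j[r]
size = (data - 36) % 33
emit(34)
for size in data:
    data = data + size % delta

r = []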